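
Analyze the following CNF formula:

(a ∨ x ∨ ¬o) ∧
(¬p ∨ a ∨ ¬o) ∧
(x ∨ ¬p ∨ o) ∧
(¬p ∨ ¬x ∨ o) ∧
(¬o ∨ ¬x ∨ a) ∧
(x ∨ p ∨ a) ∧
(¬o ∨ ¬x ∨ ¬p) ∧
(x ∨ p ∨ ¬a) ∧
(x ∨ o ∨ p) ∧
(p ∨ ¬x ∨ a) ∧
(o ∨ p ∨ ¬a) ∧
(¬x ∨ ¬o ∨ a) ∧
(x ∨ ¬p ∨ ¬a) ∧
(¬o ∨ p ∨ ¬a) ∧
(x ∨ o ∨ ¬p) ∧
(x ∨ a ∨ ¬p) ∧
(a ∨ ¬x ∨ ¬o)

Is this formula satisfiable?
No

No, the formula is not satisfiable.

No assignment of truth values to the variables can make all 17 clauses true simultaneously.

The formula is UNSAT (unsatisfiable).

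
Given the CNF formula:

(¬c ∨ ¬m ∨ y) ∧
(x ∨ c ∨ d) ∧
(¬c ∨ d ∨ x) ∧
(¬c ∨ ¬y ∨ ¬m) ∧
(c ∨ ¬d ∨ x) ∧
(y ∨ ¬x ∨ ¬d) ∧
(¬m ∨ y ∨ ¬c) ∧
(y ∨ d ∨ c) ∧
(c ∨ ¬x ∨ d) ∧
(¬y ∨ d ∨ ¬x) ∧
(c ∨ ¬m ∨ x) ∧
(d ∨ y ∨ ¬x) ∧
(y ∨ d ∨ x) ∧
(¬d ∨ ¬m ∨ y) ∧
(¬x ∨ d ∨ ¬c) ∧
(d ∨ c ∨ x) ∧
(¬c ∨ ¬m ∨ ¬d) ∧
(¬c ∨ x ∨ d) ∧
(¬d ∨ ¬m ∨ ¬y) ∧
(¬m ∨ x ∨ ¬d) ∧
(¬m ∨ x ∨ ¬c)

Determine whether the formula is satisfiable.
Yes

Yes, the formula is satisfiable.

One satisfying assignment is: y=True, x=True, c=False, m=False, d=True

Verification: With this assignment, all 21 clauses evaluate to true.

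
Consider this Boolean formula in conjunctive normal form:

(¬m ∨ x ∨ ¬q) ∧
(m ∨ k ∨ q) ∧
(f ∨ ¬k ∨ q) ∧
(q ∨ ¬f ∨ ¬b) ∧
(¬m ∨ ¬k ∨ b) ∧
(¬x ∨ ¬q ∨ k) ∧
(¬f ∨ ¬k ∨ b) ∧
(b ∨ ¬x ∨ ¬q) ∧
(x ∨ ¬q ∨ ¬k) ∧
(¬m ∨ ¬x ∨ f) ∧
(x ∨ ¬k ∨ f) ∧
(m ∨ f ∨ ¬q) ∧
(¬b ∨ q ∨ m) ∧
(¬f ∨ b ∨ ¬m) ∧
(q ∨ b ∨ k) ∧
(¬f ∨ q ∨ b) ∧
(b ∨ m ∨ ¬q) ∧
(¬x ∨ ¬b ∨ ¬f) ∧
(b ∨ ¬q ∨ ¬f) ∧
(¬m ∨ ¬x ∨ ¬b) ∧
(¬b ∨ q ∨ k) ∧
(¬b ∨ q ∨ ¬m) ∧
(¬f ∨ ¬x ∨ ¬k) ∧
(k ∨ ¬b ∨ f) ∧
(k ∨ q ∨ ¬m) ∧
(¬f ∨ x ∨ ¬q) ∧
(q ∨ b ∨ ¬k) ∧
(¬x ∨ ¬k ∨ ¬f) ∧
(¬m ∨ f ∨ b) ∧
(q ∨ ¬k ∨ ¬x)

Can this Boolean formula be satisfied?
No

No, the formula is not satisfiable.

No assignment of truth values to the variables can make all 30 clauses true simultaneously.

The formula is UNSAT (unsatisfiable).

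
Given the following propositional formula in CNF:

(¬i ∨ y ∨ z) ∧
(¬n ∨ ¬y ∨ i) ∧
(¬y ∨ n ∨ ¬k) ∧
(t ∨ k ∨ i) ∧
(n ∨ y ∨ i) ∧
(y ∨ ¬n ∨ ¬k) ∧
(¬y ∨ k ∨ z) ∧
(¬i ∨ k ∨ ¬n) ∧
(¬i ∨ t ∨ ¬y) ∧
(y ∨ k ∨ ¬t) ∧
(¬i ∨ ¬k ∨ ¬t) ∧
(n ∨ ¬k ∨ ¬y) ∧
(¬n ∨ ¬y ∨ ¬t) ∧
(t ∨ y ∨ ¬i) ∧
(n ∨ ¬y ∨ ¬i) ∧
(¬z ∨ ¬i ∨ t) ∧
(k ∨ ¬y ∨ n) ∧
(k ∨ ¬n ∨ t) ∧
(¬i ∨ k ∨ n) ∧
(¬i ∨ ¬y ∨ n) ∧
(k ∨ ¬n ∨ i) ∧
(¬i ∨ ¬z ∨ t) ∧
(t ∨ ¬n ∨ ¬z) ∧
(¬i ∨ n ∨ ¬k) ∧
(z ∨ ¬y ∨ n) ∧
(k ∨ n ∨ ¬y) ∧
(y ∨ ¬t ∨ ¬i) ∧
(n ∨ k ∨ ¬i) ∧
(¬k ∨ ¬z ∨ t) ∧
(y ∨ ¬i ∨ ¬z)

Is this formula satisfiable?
No

No, the formula is not satisfiable.

No assignment of truth values to the variables can make all 30 clauses true simultaneously.

The formula is UNSAT (unsatisfiable).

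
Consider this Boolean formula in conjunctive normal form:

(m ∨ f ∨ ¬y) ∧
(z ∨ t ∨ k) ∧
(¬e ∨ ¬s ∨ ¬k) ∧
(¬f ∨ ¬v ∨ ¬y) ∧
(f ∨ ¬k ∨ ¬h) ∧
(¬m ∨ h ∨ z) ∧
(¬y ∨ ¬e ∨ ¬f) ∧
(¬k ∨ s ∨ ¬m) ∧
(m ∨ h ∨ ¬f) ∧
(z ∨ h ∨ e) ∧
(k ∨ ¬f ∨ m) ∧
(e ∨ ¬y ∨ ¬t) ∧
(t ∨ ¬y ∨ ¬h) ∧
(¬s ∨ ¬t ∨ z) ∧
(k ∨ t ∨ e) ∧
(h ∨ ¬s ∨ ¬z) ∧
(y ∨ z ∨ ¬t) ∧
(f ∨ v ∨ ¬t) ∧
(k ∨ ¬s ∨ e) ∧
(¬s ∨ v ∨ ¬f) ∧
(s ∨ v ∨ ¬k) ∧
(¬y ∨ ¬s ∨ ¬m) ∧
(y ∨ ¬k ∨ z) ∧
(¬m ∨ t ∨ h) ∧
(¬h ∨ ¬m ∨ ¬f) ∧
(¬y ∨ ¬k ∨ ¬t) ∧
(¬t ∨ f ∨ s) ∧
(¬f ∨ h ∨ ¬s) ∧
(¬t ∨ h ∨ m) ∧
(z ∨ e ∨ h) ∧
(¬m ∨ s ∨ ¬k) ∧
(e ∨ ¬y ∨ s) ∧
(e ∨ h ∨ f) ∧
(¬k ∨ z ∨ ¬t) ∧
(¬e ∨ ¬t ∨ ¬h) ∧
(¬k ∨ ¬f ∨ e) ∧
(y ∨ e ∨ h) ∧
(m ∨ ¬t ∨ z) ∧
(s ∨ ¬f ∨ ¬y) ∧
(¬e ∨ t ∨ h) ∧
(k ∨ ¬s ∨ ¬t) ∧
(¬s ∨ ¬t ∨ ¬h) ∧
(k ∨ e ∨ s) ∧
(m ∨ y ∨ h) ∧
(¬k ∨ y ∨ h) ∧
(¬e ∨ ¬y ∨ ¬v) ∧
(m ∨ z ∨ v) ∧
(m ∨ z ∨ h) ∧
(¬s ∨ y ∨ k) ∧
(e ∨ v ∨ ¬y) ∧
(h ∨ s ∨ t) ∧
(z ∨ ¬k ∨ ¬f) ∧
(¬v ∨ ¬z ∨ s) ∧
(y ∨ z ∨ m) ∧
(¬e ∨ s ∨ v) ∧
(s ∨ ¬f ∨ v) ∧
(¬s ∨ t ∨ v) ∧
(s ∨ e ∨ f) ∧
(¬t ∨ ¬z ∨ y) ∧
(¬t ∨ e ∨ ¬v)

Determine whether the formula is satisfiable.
No

No, the formula is not satisfiable.

No assignment of truth values to the variables can make all 60 clauses true simultaneously.

The formula is UNSAT (unsatisfiable).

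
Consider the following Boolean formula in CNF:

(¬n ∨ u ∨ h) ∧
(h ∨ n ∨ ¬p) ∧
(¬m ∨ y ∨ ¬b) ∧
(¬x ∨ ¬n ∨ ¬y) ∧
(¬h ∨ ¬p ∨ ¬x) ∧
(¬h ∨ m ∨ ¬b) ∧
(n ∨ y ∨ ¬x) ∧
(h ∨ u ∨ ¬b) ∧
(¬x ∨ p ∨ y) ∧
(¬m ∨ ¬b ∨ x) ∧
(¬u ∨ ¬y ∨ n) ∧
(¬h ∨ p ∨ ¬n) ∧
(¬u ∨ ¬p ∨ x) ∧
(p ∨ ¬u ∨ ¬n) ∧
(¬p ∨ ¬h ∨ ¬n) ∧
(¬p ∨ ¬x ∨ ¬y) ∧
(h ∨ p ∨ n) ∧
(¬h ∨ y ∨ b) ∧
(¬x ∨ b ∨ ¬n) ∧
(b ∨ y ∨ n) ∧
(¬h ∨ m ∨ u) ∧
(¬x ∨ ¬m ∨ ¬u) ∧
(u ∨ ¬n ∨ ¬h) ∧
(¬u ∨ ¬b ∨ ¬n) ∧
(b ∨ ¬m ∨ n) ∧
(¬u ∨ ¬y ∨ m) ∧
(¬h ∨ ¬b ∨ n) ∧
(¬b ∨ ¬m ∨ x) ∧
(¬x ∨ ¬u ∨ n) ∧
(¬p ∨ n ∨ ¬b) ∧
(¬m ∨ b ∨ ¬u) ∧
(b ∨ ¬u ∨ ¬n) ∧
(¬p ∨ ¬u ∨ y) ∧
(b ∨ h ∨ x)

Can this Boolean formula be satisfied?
No

No, the formula is not satisfiable.

No assignment of truth values to the variables can make all 34 clauses true simultaneously.

The formula is UNSAT (unsatisfiable).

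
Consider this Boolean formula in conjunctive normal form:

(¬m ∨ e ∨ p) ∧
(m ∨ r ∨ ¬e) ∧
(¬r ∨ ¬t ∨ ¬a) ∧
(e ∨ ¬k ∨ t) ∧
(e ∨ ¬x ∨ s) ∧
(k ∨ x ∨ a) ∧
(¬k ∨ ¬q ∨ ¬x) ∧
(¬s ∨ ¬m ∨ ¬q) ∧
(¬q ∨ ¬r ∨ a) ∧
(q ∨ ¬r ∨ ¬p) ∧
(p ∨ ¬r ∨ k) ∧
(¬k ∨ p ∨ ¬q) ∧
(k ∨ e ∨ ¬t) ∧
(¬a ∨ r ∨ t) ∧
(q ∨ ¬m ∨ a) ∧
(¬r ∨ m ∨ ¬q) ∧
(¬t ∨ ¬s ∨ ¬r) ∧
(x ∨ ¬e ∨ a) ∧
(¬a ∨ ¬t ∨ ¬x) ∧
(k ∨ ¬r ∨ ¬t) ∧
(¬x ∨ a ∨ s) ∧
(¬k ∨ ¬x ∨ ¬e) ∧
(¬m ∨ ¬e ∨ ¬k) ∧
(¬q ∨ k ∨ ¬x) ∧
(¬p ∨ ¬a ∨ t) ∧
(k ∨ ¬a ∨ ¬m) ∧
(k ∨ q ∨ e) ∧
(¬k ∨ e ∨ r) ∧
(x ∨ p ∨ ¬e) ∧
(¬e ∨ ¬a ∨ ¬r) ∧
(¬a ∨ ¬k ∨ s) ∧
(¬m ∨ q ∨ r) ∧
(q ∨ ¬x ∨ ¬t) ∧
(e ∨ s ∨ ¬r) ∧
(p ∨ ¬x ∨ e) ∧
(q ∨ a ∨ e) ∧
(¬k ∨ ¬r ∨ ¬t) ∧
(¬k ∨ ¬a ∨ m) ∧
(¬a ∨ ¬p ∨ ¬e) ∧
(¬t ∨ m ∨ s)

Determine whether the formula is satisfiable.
No

No, the formula is not satisfiable.

No assignment of truth values to the variables can make all 40 clauses true simultaneously.

The formula is UNSAT (unsatisfiable).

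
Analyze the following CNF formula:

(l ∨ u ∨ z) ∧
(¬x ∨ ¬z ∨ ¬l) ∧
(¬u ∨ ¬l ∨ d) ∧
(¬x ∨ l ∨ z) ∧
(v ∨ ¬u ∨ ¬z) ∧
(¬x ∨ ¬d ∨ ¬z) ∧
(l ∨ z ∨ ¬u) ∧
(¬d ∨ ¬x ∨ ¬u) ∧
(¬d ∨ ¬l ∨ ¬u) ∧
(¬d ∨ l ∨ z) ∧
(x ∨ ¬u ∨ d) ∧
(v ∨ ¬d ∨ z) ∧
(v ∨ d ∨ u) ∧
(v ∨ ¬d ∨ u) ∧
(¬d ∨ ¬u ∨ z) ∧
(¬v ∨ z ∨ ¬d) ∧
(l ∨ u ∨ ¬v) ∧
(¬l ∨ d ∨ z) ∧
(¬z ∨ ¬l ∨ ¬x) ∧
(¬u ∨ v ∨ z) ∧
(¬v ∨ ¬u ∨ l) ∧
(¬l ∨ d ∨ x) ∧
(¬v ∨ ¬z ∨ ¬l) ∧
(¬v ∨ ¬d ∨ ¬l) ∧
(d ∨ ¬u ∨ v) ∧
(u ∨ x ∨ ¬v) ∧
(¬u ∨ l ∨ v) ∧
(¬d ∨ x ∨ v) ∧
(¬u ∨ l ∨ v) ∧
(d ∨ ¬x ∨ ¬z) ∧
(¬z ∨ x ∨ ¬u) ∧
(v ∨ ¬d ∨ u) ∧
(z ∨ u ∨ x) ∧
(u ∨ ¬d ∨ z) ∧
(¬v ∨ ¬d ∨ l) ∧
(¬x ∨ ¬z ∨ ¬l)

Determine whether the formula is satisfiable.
No

No, the formula is not satisfiable.

No assignment of truth values to the variables can make all 36 clauses true simultaneously.

The formula is UNSAT (unsatisfiable).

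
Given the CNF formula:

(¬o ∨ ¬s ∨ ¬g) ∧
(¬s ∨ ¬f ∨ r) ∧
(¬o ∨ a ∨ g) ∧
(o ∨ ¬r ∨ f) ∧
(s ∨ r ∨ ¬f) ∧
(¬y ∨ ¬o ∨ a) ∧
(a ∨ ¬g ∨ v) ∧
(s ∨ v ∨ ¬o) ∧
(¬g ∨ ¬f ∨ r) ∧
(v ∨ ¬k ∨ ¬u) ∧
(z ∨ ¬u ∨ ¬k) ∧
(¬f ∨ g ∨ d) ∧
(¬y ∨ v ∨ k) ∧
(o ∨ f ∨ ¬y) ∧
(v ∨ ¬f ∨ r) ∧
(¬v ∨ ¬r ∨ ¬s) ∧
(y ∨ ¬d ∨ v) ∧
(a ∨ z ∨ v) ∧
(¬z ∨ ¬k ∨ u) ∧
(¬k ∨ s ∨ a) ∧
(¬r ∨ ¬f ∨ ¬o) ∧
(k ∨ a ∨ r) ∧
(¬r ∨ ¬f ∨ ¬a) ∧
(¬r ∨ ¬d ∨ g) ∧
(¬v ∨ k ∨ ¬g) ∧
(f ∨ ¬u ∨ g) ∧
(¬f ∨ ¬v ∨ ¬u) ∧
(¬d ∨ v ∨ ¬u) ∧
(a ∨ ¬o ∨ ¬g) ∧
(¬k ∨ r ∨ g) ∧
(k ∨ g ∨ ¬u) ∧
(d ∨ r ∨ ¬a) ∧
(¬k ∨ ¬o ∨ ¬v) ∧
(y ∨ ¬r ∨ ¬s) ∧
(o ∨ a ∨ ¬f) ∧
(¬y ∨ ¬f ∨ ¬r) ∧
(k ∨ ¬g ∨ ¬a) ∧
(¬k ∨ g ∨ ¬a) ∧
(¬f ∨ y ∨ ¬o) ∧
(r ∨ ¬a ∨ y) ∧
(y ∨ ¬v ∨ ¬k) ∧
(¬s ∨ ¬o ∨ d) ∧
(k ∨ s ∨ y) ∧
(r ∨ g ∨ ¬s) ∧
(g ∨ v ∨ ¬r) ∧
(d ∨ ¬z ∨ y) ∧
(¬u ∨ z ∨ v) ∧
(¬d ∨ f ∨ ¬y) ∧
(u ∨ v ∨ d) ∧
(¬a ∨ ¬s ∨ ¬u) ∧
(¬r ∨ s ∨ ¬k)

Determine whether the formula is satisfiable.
Yes

Yes, the formula is satisfiable.

One satisfying assignment is: r=True, f=False, u=False, d=False, z=False, s=False, v=True, a=True, k=False, y=True, g=False, o=True

Verification: With this assignment, all 51 clauses evaluate to true.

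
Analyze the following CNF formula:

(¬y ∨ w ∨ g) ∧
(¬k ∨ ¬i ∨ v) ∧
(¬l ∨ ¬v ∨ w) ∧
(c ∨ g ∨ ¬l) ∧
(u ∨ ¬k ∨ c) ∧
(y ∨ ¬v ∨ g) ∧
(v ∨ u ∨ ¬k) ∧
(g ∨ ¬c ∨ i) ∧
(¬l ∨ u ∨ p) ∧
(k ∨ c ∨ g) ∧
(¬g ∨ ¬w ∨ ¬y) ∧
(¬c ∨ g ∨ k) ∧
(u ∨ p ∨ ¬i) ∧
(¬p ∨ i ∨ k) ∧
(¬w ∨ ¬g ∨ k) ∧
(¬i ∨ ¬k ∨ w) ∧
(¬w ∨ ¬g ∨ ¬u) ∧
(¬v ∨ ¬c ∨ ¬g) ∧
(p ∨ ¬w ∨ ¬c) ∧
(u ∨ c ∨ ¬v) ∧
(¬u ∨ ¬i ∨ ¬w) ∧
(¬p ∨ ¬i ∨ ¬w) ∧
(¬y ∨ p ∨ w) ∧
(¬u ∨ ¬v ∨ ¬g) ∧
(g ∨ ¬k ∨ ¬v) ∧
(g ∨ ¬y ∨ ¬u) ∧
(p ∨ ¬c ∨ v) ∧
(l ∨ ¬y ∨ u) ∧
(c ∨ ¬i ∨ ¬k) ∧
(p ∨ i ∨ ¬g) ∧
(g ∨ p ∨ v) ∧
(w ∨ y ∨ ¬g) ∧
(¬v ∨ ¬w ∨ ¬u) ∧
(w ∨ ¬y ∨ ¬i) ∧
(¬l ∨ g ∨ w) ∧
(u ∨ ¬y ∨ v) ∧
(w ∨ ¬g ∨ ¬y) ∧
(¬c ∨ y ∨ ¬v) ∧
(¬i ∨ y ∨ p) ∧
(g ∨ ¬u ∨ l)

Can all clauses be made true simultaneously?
No

No, the formula is not satisfiable.

No assignment of truth values to the variables can make all 40 clauses true simultaneously.

The formula is UNSAT (unsatisfiable).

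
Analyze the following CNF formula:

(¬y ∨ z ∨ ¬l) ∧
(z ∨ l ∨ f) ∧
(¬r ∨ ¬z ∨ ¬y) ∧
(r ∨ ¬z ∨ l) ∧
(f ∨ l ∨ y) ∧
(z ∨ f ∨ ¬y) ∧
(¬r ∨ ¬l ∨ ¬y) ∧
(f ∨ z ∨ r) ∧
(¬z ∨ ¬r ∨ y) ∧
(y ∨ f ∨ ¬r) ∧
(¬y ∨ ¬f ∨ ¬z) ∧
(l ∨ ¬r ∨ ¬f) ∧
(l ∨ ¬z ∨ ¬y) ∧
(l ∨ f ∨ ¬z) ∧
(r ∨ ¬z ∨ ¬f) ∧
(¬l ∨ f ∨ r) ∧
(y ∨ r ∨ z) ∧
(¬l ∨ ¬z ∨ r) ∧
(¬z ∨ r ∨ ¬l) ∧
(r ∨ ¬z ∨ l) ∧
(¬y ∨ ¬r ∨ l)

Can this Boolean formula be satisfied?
Yes

Yes, the formula is satisfiable.

One satisfying assignment is: l=False, z=False, r=False, y=True, f=True

Verification: With this assignment, all 21 clauses evaluate to true.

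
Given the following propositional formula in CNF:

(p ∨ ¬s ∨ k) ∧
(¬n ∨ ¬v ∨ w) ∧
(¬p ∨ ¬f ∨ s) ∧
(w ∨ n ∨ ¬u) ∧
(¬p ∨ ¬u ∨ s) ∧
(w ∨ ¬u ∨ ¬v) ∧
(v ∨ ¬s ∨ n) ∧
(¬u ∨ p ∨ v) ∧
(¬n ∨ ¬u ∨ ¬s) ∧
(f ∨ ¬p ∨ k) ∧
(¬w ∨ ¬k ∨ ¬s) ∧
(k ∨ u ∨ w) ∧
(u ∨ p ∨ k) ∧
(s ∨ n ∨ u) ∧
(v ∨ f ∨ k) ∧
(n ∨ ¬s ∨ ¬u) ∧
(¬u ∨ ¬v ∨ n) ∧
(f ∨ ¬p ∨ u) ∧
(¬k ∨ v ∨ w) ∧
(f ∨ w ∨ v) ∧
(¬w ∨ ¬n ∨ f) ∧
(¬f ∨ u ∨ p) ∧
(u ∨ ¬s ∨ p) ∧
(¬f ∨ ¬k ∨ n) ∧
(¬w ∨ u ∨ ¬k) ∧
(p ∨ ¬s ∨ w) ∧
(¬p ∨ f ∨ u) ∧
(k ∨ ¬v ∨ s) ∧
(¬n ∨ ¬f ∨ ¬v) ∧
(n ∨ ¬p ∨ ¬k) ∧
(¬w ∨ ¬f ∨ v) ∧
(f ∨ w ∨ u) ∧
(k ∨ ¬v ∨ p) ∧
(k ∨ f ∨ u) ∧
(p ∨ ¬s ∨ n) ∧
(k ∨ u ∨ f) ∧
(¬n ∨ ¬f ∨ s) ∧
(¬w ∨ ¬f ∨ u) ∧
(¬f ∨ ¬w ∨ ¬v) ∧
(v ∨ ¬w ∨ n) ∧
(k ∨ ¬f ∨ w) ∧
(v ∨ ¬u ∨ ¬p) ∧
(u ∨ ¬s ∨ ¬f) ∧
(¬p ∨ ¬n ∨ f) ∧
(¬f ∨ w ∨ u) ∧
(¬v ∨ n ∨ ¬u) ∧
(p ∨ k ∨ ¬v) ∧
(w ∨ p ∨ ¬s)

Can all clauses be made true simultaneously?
No

No, the formula is not satisfiable.

No assignment of truth values to the variables can make all 48 clauses true simultaneously.

The formula is UNSAT (unsatisfiable).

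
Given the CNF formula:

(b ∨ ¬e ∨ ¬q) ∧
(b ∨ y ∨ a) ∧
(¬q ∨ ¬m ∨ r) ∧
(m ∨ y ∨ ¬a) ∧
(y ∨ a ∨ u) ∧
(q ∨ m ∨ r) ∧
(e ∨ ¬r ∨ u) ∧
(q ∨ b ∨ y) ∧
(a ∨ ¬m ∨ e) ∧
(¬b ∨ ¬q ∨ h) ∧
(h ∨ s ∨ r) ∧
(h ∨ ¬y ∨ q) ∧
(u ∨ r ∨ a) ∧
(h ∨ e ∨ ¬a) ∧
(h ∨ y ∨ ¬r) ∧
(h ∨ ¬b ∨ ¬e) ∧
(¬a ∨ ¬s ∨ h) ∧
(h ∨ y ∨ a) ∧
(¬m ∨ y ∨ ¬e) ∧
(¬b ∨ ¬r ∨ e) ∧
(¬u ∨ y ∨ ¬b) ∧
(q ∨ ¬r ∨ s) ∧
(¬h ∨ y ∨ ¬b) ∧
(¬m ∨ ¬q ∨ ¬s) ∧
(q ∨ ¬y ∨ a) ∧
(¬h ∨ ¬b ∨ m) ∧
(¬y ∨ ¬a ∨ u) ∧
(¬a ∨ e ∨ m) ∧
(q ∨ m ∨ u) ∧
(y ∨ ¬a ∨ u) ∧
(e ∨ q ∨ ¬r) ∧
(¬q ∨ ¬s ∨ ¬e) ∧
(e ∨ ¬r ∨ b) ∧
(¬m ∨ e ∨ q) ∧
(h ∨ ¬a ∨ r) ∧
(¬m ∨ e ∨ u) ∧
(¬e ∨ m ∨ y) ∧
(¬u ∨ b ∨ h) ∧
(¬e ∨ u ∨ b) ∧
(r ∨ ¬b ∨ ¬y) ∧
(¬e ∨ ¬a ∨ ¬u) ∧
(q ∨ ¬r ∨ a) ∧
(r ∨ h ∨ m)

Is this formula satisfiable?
Yes

Yes, the formula is satisfiable.

One satisfying assignment is: s=False, m=True, a=False, y=True, u=False, q=True, r=True, e=True, b=True, h=True

Verification: With this assignment, all 43 clauses evaluate to true.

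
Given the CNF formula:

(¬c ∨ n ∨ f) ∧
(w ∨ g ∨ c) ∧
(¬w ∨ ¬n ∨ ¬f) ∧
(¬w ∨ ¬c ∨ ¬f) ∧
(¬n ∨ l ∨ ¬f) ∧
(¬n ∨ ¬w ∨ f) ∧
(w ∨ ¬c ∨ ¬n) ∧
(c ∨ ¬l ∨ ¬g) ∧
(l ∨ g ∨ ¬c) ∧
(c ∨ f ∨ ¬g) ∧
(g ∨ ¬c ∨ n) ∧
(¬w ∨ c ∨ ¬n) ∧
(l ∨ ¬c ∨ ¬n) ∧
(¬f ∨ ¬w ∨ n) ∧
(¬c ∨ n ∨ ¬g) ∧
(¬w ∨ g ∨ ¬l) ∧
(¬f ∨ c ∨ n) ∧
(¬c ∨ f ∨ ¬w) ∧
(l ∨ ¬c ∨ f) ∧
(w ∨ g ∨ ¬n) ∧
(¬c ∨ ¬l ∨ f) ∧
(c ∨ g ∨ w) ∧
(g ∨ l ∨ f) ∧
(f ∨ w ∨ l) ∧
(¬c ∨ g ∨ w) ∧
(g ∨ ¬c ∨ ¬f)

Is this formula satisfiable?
No

No, the formula is not satisfiable.

No assignment of truth values to the variables can make all 26 clauses true simultaneously.

The formula is UNSAT (unsatisfiable).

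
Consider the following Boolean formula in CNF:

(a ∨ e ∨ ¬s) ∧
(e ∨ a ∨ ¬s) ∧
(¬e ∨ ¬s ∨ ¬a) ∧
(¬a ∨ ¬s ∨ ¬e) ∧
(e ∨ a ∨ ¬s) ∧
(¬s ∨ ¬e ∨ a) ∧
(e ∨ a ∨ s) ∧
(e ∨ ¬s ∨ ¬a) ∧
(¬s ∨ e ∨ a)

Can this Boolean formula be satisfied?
Yes

Yes, the formula is satisfiable.

One satisfying assignment is: s=False, a=True, e=False

Verification: With this assignment, all 9 clauses evaluate to true.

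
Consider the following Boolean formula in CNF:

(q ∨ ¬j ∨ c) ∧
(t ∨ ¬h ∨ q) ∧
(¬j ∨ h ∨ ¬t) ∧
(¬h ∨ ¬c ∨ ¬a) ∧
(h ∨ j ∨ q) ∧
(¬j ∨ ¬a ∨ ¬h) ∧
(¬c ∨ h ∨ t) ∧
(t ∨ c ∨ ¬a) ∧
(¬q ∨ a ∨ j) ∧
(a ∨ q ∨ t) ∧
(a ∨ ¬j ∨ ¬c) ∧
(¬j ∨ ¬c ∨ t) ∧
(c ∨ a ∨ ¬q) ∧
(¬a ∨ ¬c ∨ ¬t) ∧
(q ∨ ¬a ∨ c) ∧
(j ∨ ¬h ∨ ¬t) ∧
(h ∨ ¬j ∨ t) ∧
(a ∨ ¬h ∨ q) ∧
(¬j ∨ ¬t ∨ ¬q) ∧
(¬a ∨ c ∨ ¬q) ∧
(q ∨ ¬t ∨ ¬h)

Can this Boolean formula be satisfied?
No

No, the formula is not satisfiable.

No assignment of truth values to the variables can make all 21 clauses true simultaneously.

The formula is UNSAT (unsatisfiable).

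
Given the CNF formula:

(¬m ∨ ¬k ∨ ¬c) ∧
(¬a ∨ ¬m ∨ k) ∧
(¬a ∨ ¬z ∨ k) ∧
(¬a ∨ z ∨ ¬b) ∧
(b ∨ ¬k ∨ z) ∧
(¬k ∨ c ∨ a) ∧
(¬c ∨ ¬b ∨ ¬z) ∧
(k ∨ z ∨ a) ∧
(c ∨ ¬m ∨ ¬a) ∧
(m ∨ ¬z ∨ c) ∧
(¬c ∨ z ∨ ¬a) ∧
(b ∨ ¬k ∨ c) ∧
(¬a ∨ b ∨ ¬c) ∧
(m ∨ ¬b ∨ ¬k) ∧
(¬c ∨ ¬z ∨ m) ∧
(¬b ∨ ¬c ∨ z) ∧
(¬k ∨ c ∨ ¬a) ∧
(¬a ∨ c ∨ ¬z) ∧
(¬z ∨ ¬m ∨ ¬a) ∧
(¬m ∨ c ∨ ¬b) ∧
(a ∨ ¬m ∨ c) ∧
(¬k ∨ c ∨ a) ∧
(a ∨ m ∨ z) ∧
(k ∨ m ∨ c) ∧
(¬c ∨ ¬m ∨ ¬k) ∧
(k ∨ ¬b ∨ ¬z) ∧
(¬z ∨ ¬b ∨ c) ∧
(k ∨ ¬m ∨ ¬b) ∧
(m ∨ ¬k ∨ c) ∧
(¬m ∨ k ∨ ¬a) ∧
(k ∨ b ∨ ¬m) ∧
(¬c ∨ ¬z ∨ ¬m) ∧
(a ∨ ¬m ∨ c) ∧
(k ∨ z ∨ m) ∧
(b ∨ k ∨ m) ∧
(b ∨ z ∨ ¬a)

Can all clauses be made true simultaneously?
No

No, the formula is not satisfiable.

No assignment of truth values to the variables can make all 36 clauses true simultaneously.

The formula is UNSAT (unsatisfiable).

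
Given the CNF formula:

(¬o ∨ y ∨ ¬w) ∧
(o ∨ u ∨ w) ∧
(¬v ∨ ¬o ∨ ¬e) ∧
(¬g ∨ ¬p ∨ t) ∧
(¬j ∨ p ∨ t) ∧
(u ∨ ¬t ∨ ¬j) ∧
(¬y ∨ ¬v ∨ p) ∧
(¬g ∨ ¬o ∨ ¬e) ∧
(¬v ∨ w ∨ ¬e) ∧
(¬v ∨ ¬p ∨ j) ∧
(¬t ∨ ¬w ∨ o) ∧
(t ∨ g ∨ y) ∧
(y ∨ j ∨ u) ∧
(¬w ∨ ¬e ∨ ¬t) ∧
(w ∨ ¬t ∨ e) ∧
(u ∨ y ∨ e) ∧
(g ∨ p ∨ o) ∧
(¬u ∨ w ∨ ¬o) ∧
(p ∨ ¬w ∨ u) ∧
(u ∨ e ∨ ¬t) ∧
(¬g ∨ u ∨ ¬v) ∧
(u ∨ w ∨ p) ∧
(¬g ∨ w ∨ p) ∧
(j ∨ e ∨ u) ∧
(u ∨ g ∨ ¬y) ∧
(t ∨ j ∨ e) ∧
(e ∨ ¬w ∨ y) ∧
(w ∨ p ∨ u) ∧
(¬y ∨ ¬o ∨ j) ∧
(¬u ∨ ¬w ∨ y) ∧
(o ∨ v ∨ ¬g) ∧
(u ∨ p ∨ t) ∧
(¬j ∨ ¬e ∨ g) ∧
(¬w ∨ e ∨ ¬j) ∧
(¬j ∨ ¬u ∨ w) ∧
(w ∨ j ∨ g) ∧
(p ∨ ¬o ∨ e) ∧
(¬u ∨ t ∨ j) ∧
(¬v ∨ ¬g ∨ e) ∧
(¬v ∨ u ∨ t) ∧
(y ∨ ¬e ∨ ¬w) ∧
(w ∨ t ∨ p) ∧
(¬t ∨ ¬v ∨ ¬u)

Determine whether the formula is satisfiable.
No

No, the formula is not satisfiable.

No assignment of truth values to the variables can make all 43 clauses true simultaneously.

The formula is UNSAT (unsatisfiable).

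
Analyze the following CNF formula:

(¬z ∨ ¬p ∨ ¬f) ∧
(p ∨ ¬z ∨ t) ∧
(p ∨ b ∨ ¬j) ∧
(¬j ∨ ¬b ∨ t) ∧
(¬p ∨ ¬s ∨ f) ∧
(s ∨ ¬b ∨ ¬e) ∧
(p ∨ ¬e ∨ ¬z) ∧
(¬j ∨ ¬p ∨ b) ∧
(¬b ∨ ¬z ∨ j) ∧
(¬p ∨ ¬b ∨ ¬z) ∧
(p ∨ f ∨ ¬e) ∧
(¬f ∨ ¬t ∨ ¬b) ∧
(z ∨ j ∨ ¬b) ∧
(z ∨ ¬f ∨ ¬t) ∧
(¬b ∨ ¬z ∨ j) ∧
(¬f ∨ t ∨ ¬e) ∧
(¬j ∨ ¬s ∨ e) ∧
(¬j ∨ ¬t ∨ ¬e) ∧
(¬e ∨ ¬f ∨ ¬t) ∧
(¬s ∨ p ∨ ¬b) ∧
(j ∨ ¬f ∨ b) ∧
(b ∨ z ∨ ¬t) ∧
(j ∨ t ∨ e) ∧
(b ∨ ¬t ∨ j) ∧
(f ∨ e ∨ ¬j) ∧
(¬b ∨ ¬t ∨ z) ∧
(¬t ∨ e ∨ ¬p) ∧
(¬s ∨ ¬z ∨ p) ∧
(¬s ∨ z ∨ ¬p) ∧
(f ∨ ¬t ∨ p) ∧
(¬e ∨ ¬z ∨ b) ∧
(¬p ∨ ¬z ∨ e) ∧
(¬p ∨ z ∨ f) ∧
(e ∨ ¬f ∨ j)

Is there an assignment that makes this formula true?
No

No, the formula is not satisfiable.

No assignment of truth values to the variables can make all 34 clauses true simultaneously.

The formula is UNSAT (unsatisfiable).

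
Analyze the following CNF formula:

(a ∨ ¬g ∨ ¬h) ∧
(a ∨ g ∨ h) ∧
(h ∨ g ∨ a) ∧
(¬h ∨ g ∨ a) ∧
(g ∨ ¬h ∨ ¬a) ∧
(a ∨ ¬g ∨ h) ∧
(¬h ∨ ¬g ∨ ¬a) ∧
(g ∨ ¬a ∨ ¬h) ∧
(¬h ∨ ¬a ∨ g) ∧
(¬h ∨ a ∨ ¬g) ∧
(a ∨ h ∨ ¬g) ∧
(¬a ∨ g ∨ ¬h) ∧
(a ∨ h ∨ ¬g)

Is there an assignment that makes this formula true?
Yes

Yes, the formula is satisfiable.

One satisfying assignment is: a=True, g=False, h=False

Verification: With this assignment, all 13 clauses evaluate to true.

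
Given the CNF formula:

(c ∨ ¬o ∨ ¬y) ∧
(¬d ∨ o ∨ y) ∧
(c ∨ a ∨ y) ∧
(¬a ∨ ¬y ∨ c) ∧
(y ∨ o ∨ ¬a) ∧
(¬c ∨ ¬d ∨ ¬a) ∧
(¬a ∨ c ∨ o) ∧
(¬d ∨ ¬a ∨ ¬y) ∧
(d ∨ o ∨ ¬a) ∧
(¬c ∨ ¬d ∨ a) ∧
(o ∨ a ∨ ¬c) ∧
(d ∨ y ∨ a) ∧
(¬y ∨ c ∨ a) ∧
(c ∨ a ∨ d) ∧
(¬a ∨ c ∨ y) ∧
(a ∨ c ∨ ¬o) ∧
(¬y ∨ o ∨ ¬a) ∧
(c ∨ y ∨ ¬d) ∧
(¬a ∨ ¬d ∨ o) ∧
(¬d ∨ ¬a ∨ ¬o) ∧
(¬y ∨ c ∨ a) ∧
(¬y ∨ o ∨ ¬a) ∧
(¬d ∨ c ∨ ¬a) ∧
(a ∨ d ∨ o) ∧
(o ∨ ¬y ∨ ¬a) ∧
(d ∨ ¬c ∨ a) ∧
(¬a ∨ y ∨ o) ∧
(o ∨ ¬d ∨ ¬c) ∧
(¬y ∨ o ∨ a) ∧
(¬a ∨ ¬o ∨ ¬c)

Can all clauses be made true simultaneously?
No

No, the formula is not satisfiable.

No assignment of truth values to the variables can make all 30 clauses true simultaneously.

The formula is UNSAT (unsatisfiable).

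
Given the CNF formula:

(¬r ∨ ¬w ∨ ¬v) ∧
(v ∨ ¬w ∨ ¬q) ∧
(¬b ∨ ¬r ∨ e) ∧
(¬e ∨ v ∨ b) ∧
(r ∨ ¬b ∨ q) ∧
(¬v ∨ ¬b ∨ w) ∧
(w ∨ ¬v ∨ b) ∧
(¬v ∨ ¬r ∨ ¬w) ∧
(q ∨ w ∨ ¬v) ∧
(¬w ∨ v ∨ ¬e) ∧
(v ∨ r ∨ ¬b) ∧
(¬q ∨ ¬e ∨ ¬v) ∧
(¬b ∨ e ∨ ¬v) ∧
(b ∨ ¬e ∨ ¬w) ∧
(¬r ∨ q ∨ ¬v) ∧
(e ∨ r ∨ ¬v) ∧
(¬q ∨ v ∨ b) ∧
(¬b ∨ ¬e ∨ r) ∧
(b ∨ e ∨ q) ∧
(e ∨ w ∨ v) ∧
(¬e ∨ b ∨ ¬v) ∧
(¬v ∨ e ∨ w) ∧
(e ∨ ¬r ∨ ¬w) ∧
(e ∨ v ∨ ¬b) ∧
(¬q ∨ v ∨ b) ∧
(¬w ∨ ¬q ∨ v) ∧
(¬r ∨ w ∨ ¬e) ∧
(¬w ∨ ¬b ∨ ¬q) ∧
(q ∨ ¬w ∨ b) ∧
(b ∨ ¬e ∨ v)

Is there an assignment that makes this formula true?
No

No, the formula is not satisfiable.

No assignment of truth values to the variables can make all 30 clauses true simultaneously.

The formula is UNSAT (unsatisfiable).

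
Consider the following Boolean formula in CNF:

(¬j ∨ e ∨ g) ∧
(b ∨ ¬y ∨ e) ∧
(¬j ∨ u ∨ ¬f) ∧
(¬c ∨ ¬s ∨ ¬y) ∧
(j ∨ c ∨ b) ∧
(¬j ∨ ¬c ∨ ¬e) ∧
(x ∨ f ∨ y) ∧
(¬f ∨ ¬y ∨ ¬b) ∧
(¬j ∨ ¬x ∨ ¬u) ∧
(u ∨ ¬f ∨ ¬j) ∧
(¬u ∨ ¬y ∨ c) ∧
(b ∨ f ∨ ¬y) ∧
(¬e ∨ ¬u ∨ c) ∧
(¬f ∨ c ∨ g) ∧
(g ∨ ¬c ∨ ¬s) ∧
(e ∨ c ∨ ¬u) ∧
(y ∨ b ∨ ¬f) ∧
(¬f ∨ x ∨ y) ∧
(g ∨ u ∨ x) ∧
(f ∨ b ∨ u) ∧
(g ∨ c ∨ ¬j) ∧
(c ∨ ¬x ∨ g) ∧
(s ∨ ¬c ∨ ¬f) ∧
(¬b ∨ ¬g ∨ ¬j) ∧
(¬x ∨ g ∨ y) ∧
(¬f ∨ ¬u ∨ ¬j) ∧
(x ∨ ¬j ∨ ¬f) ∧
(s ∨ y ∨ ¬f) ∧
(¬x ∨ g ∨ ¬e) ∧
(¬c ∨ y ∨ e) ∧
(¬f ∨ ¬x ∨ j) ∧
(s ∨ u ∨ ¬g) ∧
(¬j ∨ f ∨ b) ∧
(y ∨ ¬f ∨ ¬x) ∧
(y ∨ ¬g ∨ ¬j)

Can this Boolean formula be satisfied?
Yes

Yes, the formula is satisfiable.

One satisfying assignment is: s=True, y=True, j=False, b=True, u=False, e=True, g=True, f=False, c=False, x=False

Verification: With this assignment, all 35 clauses evaluate to true.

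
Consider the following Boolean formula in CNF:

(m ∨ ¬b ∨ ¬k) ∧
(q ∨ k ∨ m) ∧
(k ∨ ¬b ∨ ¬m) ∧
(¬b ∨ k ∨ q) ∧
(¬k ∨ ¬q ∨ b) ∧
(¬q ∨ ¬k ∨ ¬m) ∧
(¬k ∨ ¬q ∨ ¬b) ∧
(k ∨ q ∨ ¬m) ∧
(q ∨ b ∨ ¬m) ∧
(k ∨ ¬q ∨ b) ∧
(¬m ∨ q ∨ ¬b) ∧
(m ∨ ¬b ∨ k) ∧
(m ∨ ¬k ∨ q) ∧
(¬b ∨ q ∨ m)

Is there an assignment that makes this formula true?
No

No, the formula is not satisfiable.

No assignment of truth values to the variables can make all 14 clauses true simultaneously.

The formula is UNSAT (unsatisfiable).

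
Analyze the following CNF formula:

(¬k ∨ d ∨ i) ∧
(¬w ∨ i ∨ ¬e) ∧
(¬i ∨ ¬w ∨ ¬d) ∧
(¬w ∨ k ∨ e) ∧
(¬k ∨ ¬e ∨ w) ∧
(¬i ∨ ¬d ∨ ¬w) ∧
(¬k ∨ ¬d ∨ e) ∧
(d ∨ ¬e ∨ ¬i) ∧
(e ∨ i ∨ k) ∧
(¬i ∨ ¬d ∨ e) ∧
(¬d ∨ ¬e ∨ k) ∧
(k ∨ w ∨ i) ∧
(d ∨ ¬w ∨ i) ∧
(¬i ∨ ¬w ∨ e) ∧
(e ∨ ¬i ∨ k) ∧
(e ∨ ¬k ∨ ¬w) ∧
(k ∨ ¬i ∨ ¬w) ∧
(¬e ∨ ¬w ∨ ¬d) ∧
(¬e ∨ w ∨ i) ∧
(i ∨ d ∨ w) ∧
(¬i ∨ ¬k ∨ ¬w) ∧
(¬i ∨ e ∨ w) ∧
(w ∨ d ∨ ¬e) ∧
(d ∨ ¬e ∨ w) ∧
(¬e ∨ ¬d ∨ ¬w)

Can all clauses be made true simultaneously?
No

No, the formula is not satisfiable.

No assignment of truth values to the variables can make all 25 clauses true simultaneously.

The formula is UNSAT (unsatisfiable).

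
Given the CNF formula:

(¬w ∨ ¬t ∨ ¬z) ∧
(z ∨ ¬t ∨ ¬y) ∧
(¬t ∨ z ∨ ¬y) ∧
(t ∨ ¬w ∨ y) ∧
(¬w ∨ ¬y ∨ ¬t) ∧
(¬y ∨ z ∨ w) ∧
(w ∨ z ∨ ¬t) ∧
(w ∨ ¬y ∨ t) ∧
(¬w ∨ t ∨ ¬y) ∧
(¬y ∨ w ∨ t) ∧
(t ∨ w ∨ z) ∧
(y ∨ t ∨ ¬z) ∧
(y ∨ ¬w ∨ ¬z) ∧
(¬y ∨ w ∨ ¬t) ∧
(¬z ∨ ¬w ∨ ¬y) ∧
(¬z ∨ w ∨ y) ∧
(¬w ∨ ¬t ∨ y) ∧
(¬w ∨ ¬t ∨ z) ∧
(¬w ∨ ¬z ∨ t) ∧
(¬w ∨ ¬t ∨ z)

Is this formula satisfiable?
No

No, the formula is not satisfiable.

No assignment of truth values to the variables can make all 20 clauses true simultaneously.

The formula is UNSAT (unsatisfiable).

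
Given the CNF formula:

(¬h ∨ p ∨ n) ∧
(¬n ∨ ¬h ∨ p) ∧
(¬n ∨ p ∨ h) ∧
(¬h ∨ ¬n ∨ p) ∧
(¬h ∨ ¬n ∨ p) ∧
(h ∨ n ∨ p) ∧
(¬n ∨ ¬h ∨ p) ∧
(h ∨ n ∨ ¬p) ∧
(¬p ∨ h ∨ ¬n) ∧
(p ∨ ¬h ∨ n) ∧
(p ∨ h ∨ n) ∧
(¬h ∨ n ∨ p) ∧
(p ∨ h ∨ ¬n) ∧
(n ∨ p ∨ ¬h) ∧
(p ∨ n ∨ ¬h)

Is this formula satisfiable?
Yes

Yes, the formula is satisfiable.

One satisfying assignment is: p=True, n=True, h=True

Verification: With this assignment, all 15 clauses evaluate to true.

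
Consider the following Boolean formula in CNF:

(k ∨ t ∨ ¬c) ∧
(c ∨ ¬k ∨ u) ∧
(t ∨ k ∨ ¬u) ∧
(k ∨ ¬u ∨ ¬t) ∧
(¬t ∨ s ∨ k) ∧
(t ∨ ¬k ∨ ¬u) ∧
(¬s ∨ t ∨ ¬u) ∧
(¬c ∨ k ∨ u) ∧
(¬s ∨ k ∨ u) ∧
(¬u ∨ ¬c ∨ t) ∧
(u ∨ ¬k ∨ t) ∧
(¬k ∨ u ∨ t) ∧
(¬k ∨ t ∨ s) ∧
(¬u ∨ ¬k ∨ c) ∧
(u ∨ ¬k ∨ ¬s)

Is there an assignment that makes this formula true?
Yes

Yes, the formula is satisfiable.

One satisfying assignment is: s=False, u=False, t=False, c=False, k=False

Verification: With this assignment, all 15 clauses evaluate to true.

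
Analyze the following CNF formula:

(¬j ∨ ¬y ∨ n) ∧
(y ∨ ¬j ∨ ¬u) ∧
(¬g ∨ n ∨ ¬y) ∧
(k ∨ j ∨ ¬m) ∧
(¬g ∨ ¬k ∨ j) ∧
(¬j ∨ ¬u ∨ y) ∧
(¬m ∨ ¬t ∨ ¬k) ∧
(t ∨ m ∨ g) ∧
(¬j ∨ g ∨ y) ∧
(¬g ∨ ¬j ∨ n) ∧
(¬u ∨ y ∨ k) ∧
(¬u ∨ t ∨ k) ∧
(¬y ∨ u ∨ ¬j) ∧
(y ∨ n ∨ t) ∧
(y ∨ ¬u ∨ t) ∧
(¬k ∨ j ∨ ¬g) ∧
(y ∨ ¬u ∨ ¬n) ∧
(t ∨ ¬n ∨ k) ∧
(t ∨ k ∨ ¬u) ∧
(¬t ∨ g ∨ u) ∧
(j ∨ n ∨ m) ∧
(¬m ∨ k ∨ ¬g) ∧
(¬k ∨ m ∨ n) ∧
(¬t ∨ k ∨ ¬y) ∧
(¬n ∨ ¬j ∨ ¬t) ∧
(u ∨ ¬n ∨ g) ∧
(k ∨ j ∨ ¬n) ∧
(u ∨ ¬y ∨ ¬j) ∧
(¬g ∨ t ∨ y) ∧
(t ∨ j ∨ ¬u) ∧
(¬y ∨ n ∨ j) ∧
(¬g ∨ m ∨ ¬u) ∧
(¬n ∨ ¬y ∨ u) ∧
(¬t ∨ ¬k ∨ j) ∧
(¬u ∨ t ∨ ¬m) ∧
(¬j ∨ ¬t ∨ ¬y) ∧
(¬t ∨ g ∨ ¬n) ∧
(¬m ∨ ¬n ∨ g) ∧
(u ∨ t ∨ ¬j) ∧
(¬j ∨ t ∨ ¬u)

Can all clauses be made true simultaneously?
No

No, the formula is not satisfiable.

No assignment of truth values to the variables can make all 40 clauses true simultaneously.

The formula is UNSAT (unsatisfiable).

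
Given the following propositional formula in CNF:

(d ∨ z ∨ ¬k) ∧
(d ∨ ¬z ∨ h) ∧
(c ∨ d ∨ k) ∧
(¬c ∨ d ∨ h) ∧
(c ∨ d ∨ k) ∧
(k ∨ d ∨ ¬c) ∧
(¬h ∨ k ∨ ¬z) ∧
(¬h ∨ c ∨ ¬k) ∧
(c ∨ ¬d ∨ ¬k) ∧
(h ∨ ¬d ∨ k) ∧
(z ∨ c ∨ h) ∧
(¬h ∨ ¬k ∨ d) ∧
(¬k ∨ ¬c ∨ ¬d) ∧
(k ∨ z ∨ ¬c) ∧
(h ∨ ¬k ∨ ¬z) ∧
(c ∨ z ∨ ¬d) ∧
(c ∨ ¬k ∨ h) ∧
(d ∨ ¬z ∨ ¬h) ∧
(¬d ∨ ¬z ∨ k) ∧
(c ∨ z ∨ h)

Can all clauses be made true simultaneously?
No

No, the formula is not satisfiable.

No assignment of truth values to the variables can make all 20 clauses true simultaneously.

The formula is UNSAT (unsatisfiable).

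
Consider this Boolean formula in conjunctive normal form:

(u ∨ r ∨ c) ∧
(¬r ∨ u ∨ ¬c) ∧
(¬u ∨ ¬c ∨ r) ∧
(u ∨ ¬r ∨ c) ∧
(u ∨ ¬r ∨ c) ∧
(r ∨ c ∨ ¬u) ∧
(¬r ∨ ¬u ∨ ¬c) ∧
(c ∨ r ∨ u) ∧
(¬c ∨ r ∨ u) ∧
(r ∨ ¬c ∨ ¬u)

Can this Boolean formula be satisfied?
Yes

Yes, the formula is satisfiable.

One satisfying assignment is: c=False, r=True, u=True

Verification: With this assignment, all 10 clauses evaluate to true.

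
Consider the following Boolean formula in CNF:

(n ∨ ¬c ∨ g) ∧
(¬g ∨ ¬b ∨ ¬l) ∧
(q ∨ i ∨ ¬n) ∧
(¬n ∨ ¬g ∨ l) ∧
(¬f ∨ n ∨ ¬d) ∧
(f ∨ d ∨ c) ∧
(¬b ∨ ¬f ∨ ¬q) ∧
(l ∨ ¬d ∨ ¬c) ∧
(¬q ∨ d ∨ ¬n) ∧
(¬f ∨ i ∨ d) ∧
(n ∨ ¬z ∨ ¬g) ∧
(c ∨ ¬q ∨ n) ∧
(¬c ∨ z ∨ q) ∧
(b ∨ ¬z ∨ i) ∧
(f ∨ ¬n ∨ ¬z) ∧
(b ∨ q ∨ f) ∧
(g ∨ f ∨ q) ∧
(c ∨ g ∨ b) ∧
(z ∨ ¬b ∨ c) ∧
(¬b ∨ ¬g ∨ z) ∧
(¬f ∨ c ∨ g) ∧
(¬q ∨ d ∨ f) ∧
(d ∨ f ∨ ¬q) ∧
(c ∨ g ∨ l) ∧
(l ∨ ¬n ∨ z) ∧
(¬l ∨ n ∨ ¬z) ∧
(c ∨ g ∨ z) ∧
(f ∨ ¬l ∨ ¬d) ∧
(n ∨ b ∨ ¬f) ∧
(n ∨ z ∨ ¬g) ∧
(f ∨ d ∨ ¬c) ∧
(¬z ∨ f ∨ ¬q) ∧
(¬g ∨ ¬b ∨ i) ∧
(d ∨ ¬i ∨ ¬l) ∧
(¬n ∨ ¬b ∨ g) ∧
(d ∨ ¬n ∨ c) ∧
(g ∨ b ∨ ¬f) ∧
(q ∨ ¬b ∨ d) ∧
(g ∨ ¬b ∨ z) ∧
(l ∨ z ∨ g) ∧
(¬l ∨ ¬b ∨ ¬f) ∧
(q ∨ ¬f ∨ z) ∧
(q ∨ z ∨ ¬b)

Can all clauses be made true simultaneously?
Yes

Yes, the formula is satisfiable.

One satisfying assignment is: l=True, q=True, i=False, g=True, d=True, n=True, f=True, b=False, c=False, z=False

Verification: With this assignment, all 43 clauses evaluate to true.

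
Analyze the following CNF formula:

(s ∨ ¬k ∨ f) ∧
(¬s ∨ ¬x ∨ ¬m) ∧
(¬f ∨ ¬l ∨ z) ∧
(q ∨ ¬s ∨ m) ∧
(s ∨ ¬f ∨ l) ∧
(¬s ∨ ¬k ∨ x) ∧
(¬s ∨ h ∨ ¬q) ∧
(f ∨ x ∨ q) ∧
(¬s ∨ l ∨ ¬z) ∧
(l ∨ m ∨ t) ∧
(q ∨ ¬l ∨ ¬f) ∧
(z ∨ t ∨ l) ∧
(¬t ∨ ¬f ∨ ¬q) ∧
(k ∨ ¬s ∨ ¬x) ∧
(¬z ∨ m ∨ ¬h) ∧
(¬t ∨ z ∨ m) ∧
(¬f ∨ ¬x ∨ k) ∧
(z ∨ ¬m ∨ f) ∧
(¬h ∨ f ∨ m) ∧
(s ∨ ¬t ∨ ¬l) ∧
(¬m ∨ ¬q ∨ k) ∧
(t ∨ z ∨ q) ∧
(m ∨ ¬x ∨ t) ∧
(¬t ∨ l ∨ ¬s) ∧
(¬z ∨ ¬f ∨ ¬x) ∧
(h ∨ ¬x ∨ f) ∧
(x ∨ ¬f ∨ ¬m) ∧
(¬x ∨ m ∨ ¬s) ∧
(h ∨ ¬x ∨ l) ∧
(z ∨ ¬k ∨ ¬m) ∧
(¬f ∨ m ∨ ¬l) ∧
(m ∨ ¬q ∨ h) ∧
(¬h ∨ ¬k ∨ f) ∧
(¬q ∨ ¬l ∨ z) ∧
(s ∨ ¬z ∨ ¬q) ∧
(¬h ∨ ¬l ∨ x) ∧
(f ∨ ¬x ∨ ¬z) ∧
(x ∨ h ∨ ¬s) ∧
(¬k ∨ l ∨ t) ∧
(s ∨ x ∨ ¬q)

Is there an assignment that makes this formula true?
No

No, the formula is not satisfiable.

No assignment of truth values to the variables can make all 40 clauses true simultaneously.

The formula is UNSAT (unsatisfiable).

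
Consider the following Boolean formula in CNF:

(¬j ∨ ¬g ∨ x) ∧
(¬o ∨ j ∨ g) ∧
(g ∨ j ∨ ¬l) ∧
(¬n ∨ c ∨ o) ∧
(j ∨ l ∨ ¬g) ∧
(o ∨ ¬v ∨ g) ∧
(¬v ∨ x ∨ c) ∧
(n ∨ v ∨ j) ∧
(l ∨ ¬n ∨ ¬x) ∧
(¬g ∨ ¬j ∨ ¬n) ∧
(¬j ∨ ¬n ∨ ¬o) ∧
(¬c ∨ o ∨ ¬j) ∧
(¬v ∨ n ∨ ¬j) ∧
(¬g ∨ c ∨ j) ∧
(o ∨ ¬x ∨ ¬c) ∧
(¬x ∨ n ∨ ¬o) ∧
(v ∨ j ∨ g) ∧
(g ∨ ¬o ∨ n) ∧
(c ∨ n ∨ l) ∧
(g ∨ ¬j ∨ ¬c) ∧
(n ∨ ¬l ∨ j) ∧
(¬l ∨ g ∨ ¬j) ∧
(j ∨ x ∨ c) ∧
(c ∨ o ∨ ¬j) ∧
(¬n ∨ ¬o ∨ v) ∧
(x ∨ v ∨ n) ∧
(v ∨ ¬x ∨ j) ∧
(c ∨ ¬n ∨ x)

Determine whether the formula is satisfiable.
Yes

Yes, the formula is satisfiable.

One satisfying assignment is: j=False, c=True, g=True, n=True, l=True, x=False, o=False, v=False

Verification: With this assignment, all 28 clauses evaluate to true.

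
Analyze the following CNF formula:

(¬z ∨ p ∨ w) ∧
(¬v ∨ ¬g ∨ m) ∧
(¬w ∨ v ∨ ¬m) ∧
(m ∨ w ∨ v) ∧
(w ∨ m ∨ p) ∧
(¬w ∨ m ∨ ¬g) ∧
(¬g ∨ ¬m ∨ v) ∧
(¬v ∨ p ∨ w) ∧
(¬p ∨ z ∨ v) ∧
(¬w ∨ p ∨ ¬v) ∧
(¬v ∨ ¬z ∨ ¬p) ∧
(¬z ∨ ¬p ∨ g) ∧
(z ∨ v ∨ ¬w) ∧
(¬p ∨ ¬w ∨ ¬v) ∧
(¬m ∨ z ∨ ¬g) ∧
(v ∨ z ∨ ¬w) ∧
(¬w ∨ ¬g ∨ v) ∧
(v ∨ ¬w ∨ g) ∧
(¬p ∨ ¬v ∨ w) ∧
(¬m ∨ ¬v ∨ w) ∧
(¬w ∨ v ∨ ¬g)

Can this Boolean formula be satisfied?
Yes

Yes, the formula is satisfiable.

One satisfying assignment is: w=False, m=True, p=False, v=False, g=False, z=False

Verification: With this assignment, all 21 clauses evaluate to true.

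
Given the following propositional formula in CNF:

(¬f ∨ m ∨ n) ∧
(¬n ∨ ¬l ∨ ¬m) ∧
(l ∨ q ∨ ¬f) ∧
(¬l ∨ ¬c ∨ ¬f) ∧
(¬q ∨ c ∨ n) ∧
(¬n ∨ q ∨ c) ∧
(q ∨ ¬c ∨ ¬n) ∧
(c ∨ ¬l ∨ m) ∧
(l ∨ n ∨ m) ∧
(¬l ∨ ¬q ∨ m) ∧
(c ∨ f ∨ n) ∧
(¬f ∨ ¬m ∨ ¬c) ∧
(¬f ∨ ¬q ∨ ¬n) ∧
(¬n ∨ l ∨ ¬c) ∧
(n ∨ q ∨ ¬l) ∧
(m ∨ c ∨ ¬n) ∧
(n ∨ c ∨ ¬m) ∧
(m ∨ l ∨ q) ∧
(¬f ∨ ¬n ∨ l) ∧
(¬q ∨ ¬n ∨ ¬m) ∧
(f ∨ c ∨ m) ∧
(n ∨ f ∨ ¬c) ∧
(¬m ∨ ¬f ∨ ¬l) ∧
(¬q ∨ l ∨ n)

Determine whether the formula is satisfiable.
No

No, the formula is not satisfiable.

No assignment of truth values to the variables can make all 24 clauses true simultaneously.

The formula is UNSAT (unsatisfiable).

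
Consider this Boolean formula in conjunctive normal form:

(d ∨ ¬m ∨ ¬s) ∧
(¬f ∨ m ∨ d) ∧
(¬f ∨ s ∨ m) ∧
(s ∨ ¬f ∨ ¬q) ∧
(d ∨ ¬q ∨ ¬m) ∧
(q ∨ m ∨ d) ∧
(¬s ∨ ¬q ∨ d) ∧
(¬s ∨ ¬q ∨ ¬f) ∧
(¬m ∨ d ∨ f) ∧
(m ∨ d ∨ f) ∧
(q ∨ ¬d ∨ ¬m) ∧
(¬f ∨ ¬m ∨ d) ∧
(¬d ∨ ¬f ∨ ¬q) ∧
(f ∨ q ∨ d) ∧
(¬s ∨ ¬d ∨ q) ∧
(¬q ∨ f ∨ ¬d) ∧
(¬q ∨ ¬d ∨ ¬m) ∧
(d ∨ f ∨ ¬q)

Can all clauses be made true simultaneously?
Yes

Yes, the formula is satisfiable.

One satisfying assignment is: q=False, d=True, m=False, s=False, f=False

Verification: With this assignment, all 18 clauses evaluate to true.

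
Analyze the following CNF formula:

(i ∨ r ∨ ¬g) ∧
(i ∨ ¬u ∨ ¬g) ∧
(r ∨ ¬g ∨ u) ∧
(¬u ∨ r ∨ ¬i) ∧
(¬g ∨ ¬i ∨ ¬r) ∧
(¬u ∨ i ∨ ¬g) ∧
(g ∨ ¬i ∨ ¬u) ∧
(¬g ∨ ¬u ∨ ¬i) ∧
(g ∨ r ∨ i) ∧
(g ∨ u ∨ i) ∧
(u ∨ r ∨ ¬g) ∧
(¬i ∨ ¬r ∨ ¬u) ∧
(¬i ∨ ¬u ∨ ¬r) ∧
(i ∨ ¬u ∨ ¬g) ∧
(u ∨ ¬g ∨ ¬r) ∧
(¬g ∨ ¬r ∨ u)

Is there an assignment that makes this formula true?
Yes

Yes, the formula is satisfiable.

One satisfying assignment is: r=False, g=False, u=False, i=True

Verification: With this assignment, all 16 clauses evaluate to true.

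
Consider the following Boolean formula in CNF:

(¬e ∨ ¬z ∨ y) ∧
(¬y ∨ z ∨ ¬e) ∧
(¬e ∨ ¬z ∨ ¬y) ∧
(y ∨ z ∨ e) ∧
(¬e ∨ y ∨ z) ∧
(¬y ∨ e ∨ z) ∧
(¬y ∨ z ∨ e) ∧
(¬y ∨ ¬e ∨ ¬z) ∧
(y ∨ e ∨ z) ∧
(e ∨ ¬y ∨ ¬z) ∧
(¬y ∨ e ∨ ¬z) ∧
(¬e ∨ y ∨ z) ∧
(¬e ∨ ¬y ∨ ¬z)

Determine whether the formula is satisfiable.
Yes

Yes, the formula is satisfiable.

One satisfying assignment is: z=True, y=False, e=False

Verification: With this assignment, all 13 clauses evaluate to true.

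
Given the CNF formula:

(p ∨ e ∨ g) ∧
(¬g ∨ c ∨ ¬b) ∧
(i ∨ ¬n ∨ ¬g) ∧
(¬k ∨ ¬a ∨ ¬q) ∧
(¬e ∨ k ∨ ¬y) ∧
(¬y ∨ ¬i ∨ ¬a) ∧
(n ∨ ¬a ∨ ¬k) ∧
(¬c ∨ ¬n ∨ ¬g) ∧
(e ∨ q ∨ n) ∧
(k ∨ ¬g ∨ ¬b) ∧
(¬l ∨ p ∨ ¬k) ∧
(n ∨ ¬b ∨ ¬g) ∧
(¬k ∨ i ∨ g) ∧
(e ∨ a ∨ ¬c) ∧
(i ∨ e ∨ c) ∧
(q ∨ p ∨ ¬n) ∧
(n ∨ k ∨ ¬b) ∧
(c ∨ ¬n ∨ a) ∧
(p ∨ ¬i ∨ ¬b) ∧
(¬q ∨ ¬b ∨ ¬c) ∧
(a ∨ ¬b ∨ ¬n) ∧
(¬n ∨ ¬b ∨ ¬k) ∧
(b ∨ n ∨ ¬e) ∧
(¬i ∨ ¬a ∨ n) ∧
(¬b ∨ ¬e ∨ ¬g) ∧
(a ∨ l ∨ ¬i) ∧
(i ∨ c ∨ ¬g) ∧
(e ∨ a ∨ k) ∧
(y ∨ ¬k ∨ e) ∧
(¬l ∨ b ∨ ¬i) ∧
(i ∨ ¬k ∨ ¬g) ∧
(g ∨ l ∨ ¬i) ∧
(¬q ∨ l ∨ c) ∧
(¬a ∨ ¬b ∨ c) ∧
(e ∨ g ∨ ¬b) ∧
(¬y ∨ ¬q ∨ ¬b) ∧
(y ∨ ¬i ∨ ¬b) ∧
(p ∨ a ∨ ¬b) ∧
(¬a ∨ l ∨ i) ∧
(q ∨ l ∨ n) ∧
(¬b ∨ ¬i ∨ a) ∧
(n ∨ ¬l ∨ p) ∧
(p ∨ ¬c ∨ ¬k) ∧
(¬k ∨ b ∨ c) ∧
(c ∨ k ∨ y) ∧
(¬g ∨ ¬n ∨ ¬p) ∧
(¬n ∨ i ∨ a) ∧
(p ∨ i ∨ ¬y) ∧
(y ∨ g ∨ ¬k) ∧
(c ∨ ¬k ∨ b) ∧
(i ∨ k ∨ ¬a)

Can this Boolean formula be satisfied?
No

No, the formula is not satisfiable.

No assignment of truth values to the variables can make all 51 clauses true simultaneously.

The formula is UNSAT (unsatisfiable).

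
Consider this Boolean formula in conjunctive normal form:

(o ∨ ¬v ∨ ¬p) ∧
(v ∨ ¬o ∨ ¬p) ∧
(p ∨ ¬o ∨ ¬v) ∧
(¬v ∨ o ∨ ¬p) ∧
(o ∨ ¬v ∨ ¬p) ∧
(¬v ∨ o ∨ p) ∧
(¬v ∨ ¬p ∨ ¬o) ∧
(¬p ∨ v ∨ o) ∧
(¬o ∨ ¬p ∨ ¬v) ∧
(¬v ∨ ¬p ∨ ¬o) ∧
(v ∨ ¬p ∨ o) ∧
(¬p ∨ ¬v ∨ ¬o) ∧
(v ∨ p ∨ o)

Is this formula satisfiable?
Yes

Yes, the formula is satisfiable.

One satisfying assignment is: v=False, o=True, p=False

Verification: With this assignment, all 13 clauses evaluate to true.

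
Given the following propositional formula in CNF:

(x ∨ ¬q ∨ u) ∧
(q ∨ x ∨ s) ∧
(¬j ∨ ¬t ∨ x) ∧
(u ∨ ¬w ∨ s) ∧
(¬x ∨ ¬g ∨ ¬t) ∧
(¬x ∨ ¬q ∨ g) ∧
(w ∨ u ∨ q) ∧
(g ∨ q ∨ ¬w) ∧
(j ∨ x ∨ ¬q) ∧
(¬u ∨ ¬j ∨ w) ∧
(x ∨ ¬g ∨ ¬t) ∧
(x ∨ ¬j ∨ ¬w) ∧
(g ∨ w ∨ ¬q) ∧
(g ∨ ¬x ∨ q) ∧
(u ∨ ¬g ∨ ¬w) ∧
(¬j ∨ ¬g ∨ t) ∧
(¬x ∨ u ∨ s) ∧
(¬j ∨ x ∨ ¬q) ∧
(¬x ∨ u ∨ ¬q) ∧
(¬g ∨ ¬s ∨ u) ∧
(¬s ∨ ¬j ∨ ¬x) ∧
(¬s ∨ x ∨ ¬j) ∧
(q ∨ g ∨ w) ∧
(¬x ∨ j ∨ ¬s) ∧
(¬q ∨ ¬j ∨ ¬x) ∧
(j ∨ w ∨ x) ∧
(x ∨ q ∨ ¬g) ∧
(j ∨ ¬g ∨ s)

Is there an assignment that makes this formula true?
No

No, the formula is not satisfiable.

No assignment of truth values to the variables can make all 28 clauses true simultaneously.

The formula is UNSAT (unsatisfiable).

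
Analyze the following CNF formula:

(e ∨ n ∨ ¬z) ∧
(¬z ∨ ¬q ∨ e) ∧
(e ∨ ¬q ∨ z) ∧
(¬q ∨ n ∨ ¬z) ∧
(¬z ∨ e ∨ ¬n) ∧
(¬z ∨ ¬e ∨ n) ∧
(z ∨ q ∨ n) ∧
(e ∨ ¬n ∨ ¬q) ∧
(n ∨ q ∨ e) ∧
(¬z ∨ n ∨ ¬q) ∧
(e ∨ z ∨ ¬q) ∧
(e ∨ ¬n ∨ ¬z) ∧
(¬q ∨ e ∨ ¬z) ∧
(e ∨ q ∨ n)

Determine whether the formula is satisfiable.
Yes

Yes, the formula is satisfiable.

One satisfying assignment is: q=False, e=False, n=True, z=False

Verification: With this assignment, all 14 clauses evaluate to true.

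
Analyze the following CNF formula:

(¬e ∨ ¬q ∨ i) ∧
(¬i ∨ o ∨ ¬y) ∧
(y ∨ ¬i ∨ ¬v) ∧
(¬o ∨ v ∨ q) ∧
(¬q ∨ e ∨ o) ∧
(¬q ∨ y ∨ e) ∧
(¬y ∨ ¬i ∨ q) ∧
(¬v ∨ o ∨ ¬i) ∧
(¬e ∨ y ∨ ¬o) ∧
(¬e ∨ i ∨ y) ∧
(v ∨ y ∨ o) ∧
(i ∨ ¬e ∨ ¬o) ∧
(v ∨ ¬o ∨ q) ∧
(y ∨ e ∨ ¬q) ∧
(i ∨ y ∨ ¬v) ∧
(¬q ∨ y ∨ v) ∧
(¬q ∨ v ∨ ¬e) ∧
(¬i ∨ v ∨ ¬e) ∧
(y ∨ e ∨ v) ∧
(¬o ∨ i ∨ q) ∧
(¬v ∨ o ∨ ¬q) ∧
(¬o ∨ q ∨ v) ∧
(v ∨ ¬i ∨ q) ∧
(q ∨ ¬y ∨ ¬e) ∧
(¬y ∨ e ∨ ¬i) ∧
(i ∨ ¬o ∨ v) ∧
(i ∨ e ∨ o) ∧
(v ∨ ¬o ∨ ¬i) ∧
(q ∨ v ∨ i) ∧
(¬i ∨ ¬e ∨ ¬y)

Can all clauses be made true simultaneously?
Yes

Yes, the formula is satisfiable.

One satisfying assignment is: e=False, i=False, q=True, o=True, y=True, v=True

Verification: With this assignment, all 30 clauses evaluate to true.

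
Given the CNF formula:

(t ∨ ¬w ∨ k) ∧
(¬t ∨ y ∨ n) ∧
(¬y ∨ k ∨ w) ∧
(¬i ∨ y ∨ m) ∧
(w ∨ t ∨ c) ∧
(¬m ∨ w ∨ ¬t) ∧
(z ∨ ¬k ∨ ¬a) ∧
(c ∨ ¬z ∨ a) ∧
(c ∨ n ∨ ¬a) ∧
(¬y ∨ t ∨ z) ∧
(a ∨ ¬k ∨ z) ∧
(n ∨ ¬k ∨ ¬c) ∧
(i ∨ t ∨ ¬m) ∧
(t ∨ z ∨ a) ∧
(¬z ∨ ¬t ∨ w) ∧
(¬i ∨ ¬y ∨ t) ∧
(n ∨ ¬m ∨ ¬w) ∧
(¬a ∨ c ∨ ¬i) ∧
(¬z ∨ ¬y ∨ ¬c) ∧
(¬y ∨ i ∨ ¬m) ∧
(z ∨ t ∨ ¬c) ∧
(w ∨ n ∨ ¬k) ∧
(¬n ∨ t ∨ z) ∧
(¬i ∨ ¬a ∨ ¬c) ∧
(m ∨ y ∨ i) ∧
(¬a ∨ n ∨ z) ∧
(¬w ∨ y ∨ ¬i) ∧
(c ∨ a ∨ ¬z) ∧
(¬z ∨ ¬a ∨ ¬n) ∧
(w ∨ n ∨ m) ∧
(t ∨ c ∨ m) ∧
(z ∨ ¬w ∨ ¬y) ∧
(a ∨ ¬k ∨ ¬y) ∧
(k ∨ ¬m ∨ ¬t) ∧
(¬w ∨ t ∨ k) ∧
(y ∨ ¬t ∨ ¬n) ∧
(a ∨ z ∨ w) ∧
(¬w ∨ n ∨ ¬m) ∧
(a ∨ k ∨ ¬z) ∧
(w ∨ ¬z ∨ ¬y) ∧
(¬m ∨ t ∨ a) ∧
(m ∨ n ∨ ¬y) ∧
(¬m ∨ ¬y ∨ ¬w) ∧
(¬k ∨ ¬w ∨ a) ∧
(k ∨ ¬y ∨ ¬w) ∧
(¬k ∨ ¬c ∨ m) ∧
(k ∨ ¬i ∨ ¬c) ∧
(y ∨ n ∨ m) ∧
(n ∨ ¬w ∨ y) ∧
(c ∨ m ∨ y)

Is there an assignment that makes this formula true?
No

No, the formula is not satisfiable.

No assignment of truth values to the variables can make all 50 clauses true simultaneously.

The formula is UNSAT (unsatisfiable).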